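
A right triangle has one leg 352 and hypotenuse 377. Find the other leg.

a² = c² - b² = 142129 - 123904 = 18225
a = 135

135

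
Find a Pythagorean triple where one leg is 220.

We need the other leg and hypotenuse such that 220² + x² = c².
Take x = 21, c = 221: 220² + 21² = 48400 + 441 = 48841 = 221² ✓
Triple: (21, 220, 221)

(21, 220, 221)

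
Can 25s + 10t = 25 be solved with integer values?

Step 1: Compute gcd(25, 10).
gcd(25, 10) = 5

Step 2: Check divisibility.
Does 5 divide 25? 25 = 5 x 5, so yes.

By the theorem on linear Diophantine equations, 25s + 10t = 25 has integer solutions if and only if gcd(25, 10) divides 25. Since 5 | 25, solutions exist.

Yes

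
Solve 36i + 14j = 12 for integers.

Step 1: Check solvability.
gcd(36, 14) = 2
Since 2 divides 12, solutions exist.

Step 2: Apply extended Euclidean algorithm to find gcd.
We find integers such that 36*x0 + 14*y0 = 2

Step 3: Scale the particular solution.
Multiply by 12/2 = 6:
i = 12, j = -30

Step 4: Verify.
36*(12) + 14*(-30) = 12 = 12 ✓

i = 12, j = -30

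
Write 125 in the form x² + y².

We need to find integers x, y > 0 such that x² + y² = 125.
Trying x = 2: y² = 125 - 2² = 125 - 4 = 121
y = 11
Check: 2² + 11² = 4 + 121 = 125 ✓

125 = 2² + 11²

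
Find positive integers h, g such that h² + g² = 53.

Search for h with 53 - h² a perfect square.
h = 2: 53 - 2² = 53 - 4 = 49 = 7² ✓
So h = 2, g = 7.

h = 2, g = 7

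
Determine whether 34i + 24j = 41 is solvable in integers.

Step 1: Compute gcd(34, 24).
gcd(34, 24) = 2

Step 2: Check divisibility.
Does 2 divide 41? 41 = 2 x 20 + 1, so no.

By the theorem on linear Diophantine equations, 34i + 24j = 41 has integer solutions if and only if gcd(34, 24) divides 41. Since 2 does not divide 41, no solutions exist.

No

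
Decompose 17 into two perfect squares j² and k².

We need to find integers j, k > 0 such that j² + k² = 17.
Trying j = 1: k² = 17 - 1² = 17 - 1 = 16
k = 4
Check: 1² + 4² = 1 + 16 = 17 ✓

17 = 1² + 4²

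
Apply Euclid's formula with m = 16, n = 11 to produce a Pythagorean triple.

a = m² - n² = 16² - 11² = 256 - 121 = 135
b = 2mn = 2·16·11 = 352
c = m² + n² = 256 + 121 = 377
Verify: 135² + 352² = 18225 + 123904 = 142129 = 377² ✓

(135, 352, 377)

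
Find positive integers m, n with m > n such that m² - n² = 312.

Factor: m² - n² = (m+n)(m-n) = 312.
We need two factors of 312 with the same parity.
Use m+n = 156 and m-n = 2 (product 156·2 = 312).
Adding: 2m = 158, so m = 79.
Subtracting: 2n = 154, so n = 77.
Check: 79² - 77² = 6241 - 5929 = 312 ✓

m = 79, n = 77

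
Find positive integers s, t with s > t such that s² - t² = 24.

Factor: s² - t² = (s+t)(s-t) = 24.
We need two factors of 24 with the same parity.
Use s+t = 12 and s-t = 2 (product 12·2 = 24).
Adding: 2s = 14, so s = 7.
Subtracting: 2t = 10, so t = 5.
Check: 7² - 5² = 49 - 25 = 24 ✓

s = 7, t = 5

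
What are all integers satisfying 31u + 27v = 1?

Step 1: Compute gcd(31, 27) = 1.
Since 1 divides 1, solutions exist.

Step 2: Find a particular solution using extended Euclidean algorithm.
We get u₀ = 7, v₀ = -8.
Check: 31*7 + 27*-8 = 1 = 1 ✓

Step 3: Write the general solution.
u = 7 + (27/1)t = 7 + 27t
v = -8 - (31/1)t = -8 - 31t
for any integer t.

u = 7 + 27t, v = -8 - 31t for integer t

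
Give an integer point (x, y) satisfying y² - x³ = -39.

Try small integer x values and check whether x³ - 39 is a perfect square.
x = 10: x³ - 39 = 10³ - 39 = 1000 - 39 = 961
Is 961 a perfect square? 31² = 961 ✓
So (x, y) = (10, 31) is a solution.

x = 10, y = 31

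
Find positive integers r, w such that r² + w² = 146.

Search for r with 146 - r² a perfect square.
r = 5: 146 - 5² = 146 - 25 = 121 = 11² ✓
So r = 5, w = 11.

r = 5, w = 11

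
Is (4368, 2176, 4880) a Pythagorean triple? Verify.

Compute a² + b² = 4368² + 2176² = 19079424 + 4734976 = 23814400
Compute c² = 4880² = 23814400
Since 23814400 = 23814400, confirmed.

Yes, it is a Pythagorean triple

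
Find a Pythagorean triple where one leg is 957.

We need the other leg and hypotenuse such that 957² + x² = c².
Take x = 124, c = 965: 957² + 124² = 915849 + 15376 = 931225 = 965² ✓
Triple: (957, 124, 965)

(957, 124, 965)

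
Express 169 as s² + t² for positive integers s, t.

We need to find integers s, t > 0 such that s² + t² = 169.
Trying s = 5: t² = 169 - 5² = 169 - 25 = 144
t = 12
Check: 5² + 12² = 25 + 144 = 169 ✓

169 = 5² + 12²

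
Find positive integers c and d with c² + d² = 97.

We need to find integers c, d > 0 such that c² + d² = 97.
Trying c = 4: d² = 97 - 4² = 97 - 16 = 81
d = 9
Check: 4² + 9² = 16 + 81 = 97 ✓

97 = 4² + 9²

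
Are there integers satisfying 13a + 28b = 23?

Step 1: Compute gcd(13, 28).
gcd(13, 28) = 1

Step 2: Check divisibility.
Does 1 divide 23? 23 = 1 x 23, so yes.

By the theorem on linear Diophantine equations, 13a + 28b = 23 has integer solutions if and only if gcd(13, 28) divides 23. Since 1 | 23, solutions exist.

Yes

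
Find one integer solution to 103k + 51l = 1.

Step 1: Check solvability.
gcd(103, 51) = 1
Since 1 divides 1, solutions exist.

Step 2: Apply extended Euclidean algorithm to find gcd.
We find integers such that 103*x0 + 51*y0 = 1

Step 3: Scale the particular solution.
Multiply by 1/1 = 1:
k = 1, l = -2

Step 4: Verify.
103*(1) + 51*(-2) = 1 = 1 ✓

k = 1, l = -2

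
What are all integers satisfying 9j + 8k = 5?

Step 1: Compute gcd(9, 8) = 1.
Since 1 divides 5, solutions exist.

Step 2: Find a particular solution using extended Euclidean algorithm.
We get j₀ = 5, k₀ = -5.
Check: 9*5 + 8*-5 = 5 = 5 ✓

Step 3: Write the general solution.
j = 5 + (8/1)t = 5 + 8t
k = -5 - (9/1)t = -5 - 9t
for any integer t.

j = 5 + 8t, k = -5 - 9t for integer t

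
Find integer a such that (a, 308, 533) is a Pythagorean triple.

a² = c² - b² = 533² - 308² = 284089 - 94864 = 189225
a = sqrt(189225) = 435

435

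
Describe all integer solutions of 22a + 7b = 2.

Step 1: Compute gcd(22, 7) = 1.
Since 1 divides 2, solutions exist.

Step 2: Find a particular solution using extended Euclidean algorithm.
We get a₀ = 2, b₀ = -6.
Check: 22*2 + 7*-6 = 2 = 2 ✓

Step 3: Write the general solution.
a = 2 + (7/1)t = 2 + 7t
b = -6 - (22/1)t = -6 - 22t
for any integer t.

a = 2 + 7t, b = -6 - 22t for integer t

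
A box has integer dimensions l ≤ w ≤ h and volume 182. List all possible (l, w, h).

Iterate l from 1 to ⌊182^(1/3)⌋. For each l dividing 182, iterate w ≥ l with w dividing 182/l, and set h = 182/(l·w).
Triples found (5): (1×1×182), (1×2×91), (1×7×26), (1×13×14), (2×7×13)

(1×1×182), (1×2×91), (1×7×26), (1×13×14), (2×7×13)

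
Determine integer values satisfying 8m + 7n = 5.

Step 1: Check solvability.
gcd(8, 7) = 1
Since 1 divides 5, solutions exist.

Step 2: Apply extended Euclidean algorithm to find gcd.
We find integers such that 8*x0 + 7*y0 = 1

Step 3: Scale the particular solution.
Multiply by 5/1 = 5:
m = 5, n = -5

Step 4: Verify.
8*(5) + 7*(-5) = 5 = 5 ✓

m = 5, n = -5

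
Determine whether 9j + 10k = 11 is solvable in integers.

Step 1: Compute gcd(9, 10).
gcd(9, 10) = 1

Step 2: Check divisibility.
Does 1 divide 11? 11 = 1 x 11, so yes.

By the theorem on linear Diophantine equations, 9j + 10k = 11 has integer solutions if and only if gcd(9, 10) divides 11. Since 1 | 11, solutions exist.

Yes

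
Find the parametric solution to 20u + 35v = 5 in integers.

Step 1: Compute gcd(20, 35) = 5.
Since 5 divides 5, solutions exist.

Step 2: Find a particular solution using extended Euclidean algorithm.
We get u₀ = 2, v₀ = -1.
Check: 20*2 + 35*-1 = 5 = 5 ✓

Step 3: Write the general solution.
u = 2 + (35/5)t = 2 + 7t
v = -1 - (20/5)t = -1 - 4t
for any integer t.

u = 2 + 7t, v = -1 - 4t for integer t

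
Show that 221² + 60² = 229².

Compute a² + b²:
221² + 60² = 48841 + 3600 = 52441
Compute c²:
229² = 52441
Since 52441 = 52441, it is a Pythagorean triple.

Yes, it is a Pythagorean triple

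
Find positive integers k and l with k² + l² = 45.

We need to find integers k, l > 0 such that k² + l² = 45.
Trying k = 3: l² = 45 - 3² = 45 - 9 = 36
l = 6
Check: 3² + 6² = 9 + 36 = 45 ✓

45 = 3² + 6²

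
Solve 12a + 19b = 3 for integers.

Step 1: Check solvability.
gcd(12, 19) = 1
Since 1 divides 3, solutions exist.

Step 2: Apply extended Euclidean algorithm to find gcd.
We find integers such that 12*x0 + 19*y0 = 1

Step 3: Scale the particular solution.
Multiply by 3/1 = 3:
a = 24, b = -15

Step 4: Verify.
12*(24) + 19*(-15) = 3 = 3 ✓

a = 24, b = -15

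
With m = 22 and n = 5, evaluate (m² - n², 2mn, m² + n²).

a = m² - n² = 484 - 25 = 459
b = 2mn = 2·22·5 = 220
c = m² + n² = 484 + 25 = 509
Verify: 459² + 220² = 210681 + 48400 = 259081 = 509² ✓

(459, 220, 509)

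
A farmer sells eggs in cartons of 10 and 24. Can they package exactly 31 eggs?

We need non-negative a, b with 10a + 24b = 31.
gcd(10, 24) = 2, and 2 does not divide 31.
No integer solutions exist.

No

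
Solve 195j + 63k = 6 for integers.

Step 1: Check solvability.
gcd(195, 63) = 3
Since 3 divides 6, solutions exist.

Step 2: Apply extended Euclidean algorithm to find gcd.
We find integers such that 195*x0 + 63*y0 = 3

Step 3: Scale the particular solution.
Multiply by 6/3 = 2:
j = -20, k = 62

Step 4: Verify.
195*(-20) + 63*(62) = 6 = 6 ✓

j = -20, k = 62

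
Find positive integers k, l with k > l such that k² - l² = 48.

Factor: k² - l² = (k+l)(k-l) = 48.
We need two factors of 48 with the same parity.
Use k+l = 24 and k-l = 2 (product 24·2 = 48).
Adding: 2k = 26, so k = 13.
Subtracting: 2l = 22, so l = 11.
Check: 13² - 11² = 169 - 121 = 48 ✓

k = 13, l = 11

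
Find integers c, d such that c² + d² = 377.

We need to find integers c, d > 0 such that c² + d² = 377.
Trying c = 4: d² = 377 - 4² = 377 - 16 = 361
d = 19
Check: 4² + 19² = 16 + 361 = 377 ✓

377 = 4² + 19²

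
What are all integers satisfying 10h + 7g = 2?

Step 1: Compute gcd(10, 7) = 1.
Since 1 divides 2, solutions exist.

Step 2: Find a particular solution using extended Euclidean algorithm.
We get h₀ = -4, g₀ = 6.
Check: 10*-4 + 7*6 = 2 = 2 ✓

Step 3: Write the general solution.
h = -4 + (7/1)t = -4 + 7t
g = 6 - (10/1)t = 6 - 10t
for any integer t.

h = -4 + 7t, g = 6 - 10t for integer t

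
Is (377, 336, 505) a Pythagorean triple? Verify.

Compute a² + b² = 377² + 336² = 142129 + 112896 = 255025
Compute c² = 505² = 255025
Since 255025 = 255025, confirmed.

Yes, it is a Pythagorean triple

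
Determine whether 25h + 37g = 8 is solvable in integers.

Step 1: Compute gcd(25, 37).
gcd(25, 37) = 1

Step 2: Check divisibility.
Does 1 divide 8? 8 = 1 x 8, so yes.

By the theorem on linear Diophantine equations, 25h + 37g = 8 has integer solutions if and only if gcd(25, 37) divides 8. Since 1 | 8, solutions exist.

Yes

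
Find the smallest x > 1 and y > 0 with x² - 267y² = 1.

We seek the smallest positive integers (x, y) with x² - 267y² = 1, i.e., x² = 267y² + 1.
Try successive y values:
y = 1: x² = 267·1² + 1 = 268, not a perfect square
y = 2: x² = 267·2² + 1 = 1069, not a perfect square
y = 3: x² = 267·3² + 1 = 2404, not a perfect square
... continuing the search (or via continued fractions) ...
y = 147: x² = 267·147² + 1 = 5769604, x = 2402 ✓

Verify: 2402² - 267·147² = 5769604 - 5769603 = 1 ✓

x = 2402, y = 147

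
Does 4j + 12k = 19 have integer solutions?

Step 1: Compute gcd(4, 12).
gcd(4, 12) = 4

Step 2: Check divisibility.
Does 4 divide 19? 19 = 4 x 4 + 3, so no.

By the theorem on linear Diophantine equations, 4j + 12k = 19 has integer solutions if and only if gcd(4, 12) divides 19. Since 4 does not divide 19, no solutions exist.

No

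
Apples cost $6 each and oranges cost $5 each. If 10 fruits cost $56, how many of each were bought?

Let a = apples, o = oranges.
a + o = 10
6a + 5o = 56
Substitute o = 10 - a:
6a + 5(10 - a) = 56
(6 - 5)a = 56 - 50
1a = 6
a = 6, o = 10 - 6 = 4

Apples: 6, Oranges: 4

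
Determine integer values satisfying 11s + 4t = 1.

Step 1: Check solvability.
gcd(11, 4) = 1
Since 1 divides 1, solutions exist.

Step 2: Apply extended Euclidean algorithm to find gcd.
We find integers such that 11*x0 + 4*y0 = 1

Step 3: Scale the particular solution.
Multiply by 1/1 = 1:
s = -1, t = 3

Step 4: Verify.
11*(-1) + 4*(3) = 1 = 1 ✓

s = -1, t = 3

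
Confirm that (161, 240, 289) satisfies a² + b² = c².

Compute a² + b² = 161² + 240² = 25921 + 57600 = 83521
Compute c² = 289² = 83521
Since 83521 = 83521, confirmed.

Yes, it is a Pythagorean triple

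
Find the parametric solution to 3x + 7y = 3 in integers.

Step 1: Compute gcd(3, 7) = 1.
Since 1 divides 3, solutions exist.

Step 2: Find a particular solution using extended Euclidean algorithm.
We get x₀ = -6, y₀ = 3.
Check: 3*-6 + 7*3 = 3 = 3 ✓

Step 3: Write the general solution.
x = -6 + (7/1)t = -6 + 7t
y = 3 - (3/1)t = 3 - 3t
for any integer t.

x = -6 + 7t, y = 3 - 3t for integer t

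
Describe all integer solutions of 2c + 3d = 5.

Step 1: Compute gcd(2, 3) = 1.
Since 1 divides 5, solutions exist.

Step 2: Find a particular solution using extended Euclidean algorithm.
We get c₀ = -5, d₀ = 5.
Check: 2*-5 + 3*5 = 5 = 5 ✓

Step 3: Write the general solution.
c = -5 + (3/1)t = -5 + 3t
d = 5 - (2/1)t = 5 - 2t
for any integer t.

c = -5 + 3t, d = 5 - 2t for integer t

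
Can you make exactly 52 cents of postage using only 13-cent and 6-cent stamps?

We need non-negative x, y with 13x + 6y = 52.
gcd(13, 6) = 1 divides 52, so integer solutions exist.
Search for a non-negative one: x = 4 gives 6y = 52 - 52 = 0, so y = 0.
Check: 13·4 + 6·0 = 52 ✓

Yes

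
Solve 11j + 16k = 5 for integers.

Step 1: Check solvability.
gcd(11, 16) = 1
Since 1 divides 5, solutions exist.

Step 2: Apply extended Euclidean algorithm to find gcd.
We find integers such that 11*x0 + 16*y0 = 1

Step 3: Scale the particular solution.
Multiply by 5/1 = 5:
j = 15, k = -10

Step 4: Verify.
11*(15) + 16*(-10) = 5 = 5 ✓

j = 15, k = -10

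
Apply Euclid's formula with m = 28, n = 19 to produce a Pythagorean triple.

a = m² - n² = 28² - 19² = 784 - 361 = 423
b = 2mn = 2·28·19 = 1064
c = m² + n² = 784 + 361 = 1145
Verify: 423² + 1064² = 178929 + 1132096 = 1311025 = 1145² ✓

(423, 1064, 1145)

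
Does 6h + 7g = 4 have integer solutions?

Step 1: Compute gcd(6, 7).
gcd(6, 7) = 1

Step 2: Check divisibility.
Does 1 divide 4? 4 = 1 x 4, so yes.

By the theorem on linear Diophantine equations, 6h + 7g = 4 has integer solutions if and only if gcd(6, 7) divides 4. Since 1 | 4, solutions exist.

Yes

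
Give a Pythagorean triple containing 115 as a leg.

We need the other leg and hypotenuse such that 115² + x² = c².
Take x = 252, c = 277: 115² + 252² = 13225 + 63504 = 76729 = 277² ✓
Triple: (115, 252, 277)

(115, 252, 277)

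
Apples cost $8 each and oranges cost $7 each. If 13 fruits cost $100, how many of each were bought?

Let a = apples, o = oranges.
a + o = 13
8a + 7o = 100
Substitute o = 13 - a:
8a + 7(13 - a) = 100
(8 - 7)a = 100 - 91
1a = 9
a = 9, o = 13 - 9 = 4

Apples: 9, Oranges: 4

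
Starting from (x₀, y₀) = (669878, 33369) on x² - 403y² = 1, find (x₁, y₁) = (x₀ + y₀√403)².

Solutions to x² - Dy² = 1 are generated by powers of (x₀ + y₀√D).
The next solution satisfies x₁ + y₁√403 = (x₀ + y₀√403)², giving:
x₁ = x₀² + 403y₀² = 669878² + 403·33369² = 448736534884 + 448736534883 = 897473069767
y₁ = 2x₀y₀ = 2·669878·33369 = 44706317964

Verify: 897473069767² - 403·44706317964² = 805457910957002449434289 - 805457910957002449434288 = 1 ✓

x = 897473069767, y = 44706317964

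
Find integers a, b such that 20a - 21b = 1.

Step 1: Check solvability.
gcd(20, 21) = 1
Since 1 divides 1, solutions exist.

Step 2: Apply extended Euclidean algorithm to find gcd.
We find integers such that 20*x0 + 21*y0 = 1

Step 3: Scale the particular solution.
Multiply by 1/1 = 1:
a = -1, b = -1

Step 4: Verify.
20*(-1) - 21*(-1) = 1 = 1 ✓

a = -1, b = -1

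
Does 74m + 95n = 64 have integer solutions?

Step 1: Compute gcd(74, 95).
gcd(74, 95) = 1

Step 2: Check divisibility.
Does 1 divide 64? 64 = 1 x 64, so yes.

By the theorem on linear Diophantine equations, 74m + 95n = 64 has integer solutions if and only if gcd(74, 95) divides 64. Since 1 | 64, solutions exist.

Yes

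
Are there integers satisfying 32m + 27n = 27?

Step 1: Compute gcd(32, 27).
gcd(32, 27) = 1

Step 2: Check divisibility.
Does 1 divide 27? 27 = 1 x 27, so yes.

By the theorem on linear Diophantine equations, 32m + 27n = 27 has integer solutions if and only if gcd(32, 27) divides 27. Since 1 | 27, solutions exist.

Yes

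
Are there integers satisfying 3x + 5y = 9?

Step 1: Compute gcd(3, 5).
gcd(3, 5) = 1

Step 2: Check divisibility.
Does 1 divide 9? 9 = 1 x 9, so yes.

By the theorem on linear Diophantine equations, 3x + 5y = 9 has integer solutions if and only if gcd(3, 5) divides 9. Since 1 | 9, solutions exist.

Yes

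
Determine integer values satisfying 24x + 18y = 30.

Step 1: Check solvability.
gcd(24, 18) = 6
Since 6 divides 30, solutions exist.

Step 2: Apply extended Euclidean algorithm to find gcd.
We find integers such that 24*x0 + 18*y0 = 6

Step 3: Scale the particular solution.
Multiply by 30/6 = 5:
x = 5, y = -5

Step 4: Verify.
24*(5) + 18*(-5) = 30 = 30 ✓

x = 5, y = -5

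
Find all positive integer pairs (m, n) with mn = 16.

The positive divisors of 16 are: 1, 2, 4, 8, 16.
Each divisor d gives the pair (d, 16/d):
(1, 16), (2, 8), (4, 4), (8, 2), (16, 1)

(1, 16), (2, 8), (4, 4), (8, 2), (16, 1)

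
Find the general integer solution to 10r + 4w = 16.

Step 1: Compute gcd(10, 4) = 2.
Since 2 divides 16, solutions exist.

Step 2: Find a particular solution using extended Euclidean algorithm.
We get r₀ = 8, w₀ = -16.
Check: 10*8 + 4*-16 = 16 = 16 ✓

Step 3: Write the general solution.
r = 8 + (4/2)t = 8 + 2t
w = -16 - (10/2)t = -16 - 5t
for any integer t.

r = 8 + 2t, w = -16 - 5t for integer t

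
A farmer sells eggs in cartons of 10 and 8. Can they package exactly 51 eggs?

We need non-negative a, b with 10a + 8b = 51.
gcd(10, 8) = 2, and 2 does not divide 51.
No integer solutions exist.

No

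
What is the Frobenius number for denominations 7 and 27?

For two coprime denominations a and b, the Frobenius number (largest value not representable as a non-negative combination) is ab - a - b.
Here gcd(7, 27) = 1, so they are coprime.
F(7, 27) = 7·27 - 7 - 27 = 189 - 34 = 155

155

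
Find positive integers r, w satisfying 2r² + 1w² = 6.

Try small values of r and check whether (6 - 2r²)/1 is a perfect square.
r = 1: 2·1² = 2, so 1w² = 6 - 2 = 4, giving w² = 4, w = 2.
Check: 2·1² + 1·2² = 2 + 4 = 6 ✓

r = 1, w = 2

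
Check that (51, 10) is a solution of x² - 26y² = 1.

Compute x² = 51² = 2601
Compute 26y² = 26·10² = 26·100 = 2600
x² - 26y² = 2601 - 2600 = 1
Since this equals 1, (51, 10) is a solution.

Yes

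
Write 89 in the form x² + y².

We need to find integers x, y > 0 such that x² + y² = 89.
Trying x = 5: y² = 89 - 5² = 89 - 25 = 64
y = 8
Check: 5² + 8² = 25 + 64 = 89 ✓

89 = 5² + 8²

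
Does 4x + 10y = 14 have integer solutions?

Step 1: Compute gcd(4, 10).
gcd(4, 10) = 2

Step 2: Check divisibility.
Does 2 divide 14? 14 = 2 x 7, so yes.

By the theorem on linear Diophantine equations, 4x + 10y = 14 has integer solutions if and only if gcd(4, 10) divides 14. Since 2 | 14, solutions exist.

Yes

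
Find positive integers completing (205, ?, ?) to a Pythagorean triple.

We need the other leg and hypotenuse such that 205² + x² = c².
Take x = 828, c = 853: 205² + 828² = 42025 + 685584 = 727609 = 853² ✓
Triple: (205, 828, 853)

(205, 828, 853)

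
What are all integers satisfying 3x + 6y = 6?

Step 1: Compute gcd(3, 6) = 3.
Since 3 divides 6, solutions exist.

Step 2: Find a particular solution using extended Euclidean algorithm.
We get x₀ = 2, y₀ = 0.
Check: 3*2 + 6*0 = 6 = 6 ✓

Step 3: Write the general solution.
x = 2 + (6/3)t = 2 + 2t
y = 0 - (3/3)t = 0 - 1t
for any integer t.

x = 2 + 2t, y = 0 - 1t for integer t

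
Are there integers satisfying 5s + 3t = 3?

Step 1: Compute gcd(5, 3).
gcd(5, 3) = 1

Step 2: Check divisibility.
Does 1 divide 3? 3 = 1 x 3, so yes.

By the theorem on linear Diophantine equations, 5s + 3t = 3 has integer solutions if and only if gcd(5, 3) divides 3. Since 1 | 3, solutions exist.

Yes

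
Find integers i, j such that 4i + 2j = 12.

Step 1: Check solvability.
gcd(4, 2) = 2
Since 2 divides 12, solutions exist.

Step 2: Apply extended Euclidean algorithm to find gcd.
We find integers such that 4*x0 + 2*y0 = 2

Step 3: Scale the particular solution.
Multiply by 12/2 = 6:
i = 0, j = 6

Step 4: Verify.
4*(0) + 2*(6) = 12 = 12 ✓

i = 0, j = 6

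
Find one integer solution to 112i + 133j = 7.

Step 1: Check solvability.
gcd(112, 133) = 7
Since 7 divides 7, solutions exist.

Step 2: Apply extended Euclidean algorithm to find gcd.
We find integers such that 112*x0 + 133*y0 = 7

Step 3: Scale the particular solution.
Multiply by 7/7 = 1:
i = 6, j = -5

Step 4: Verify.
112*(6) + 133*(-5) = 7 = 7 ✓

i = 6, j = -5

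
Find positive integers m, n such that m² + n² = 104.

Search for m with 104 - m² a perfect square.
m = 2: 104 - 2² = 104 - 4 = 100 = 10² ✓
So m = 2, n = 10.

m = 2, n = 10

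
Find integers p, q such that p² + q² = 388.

We need to find integers p, q > 0 such that p² + q² = 388.
Trying p = 8: q² = 388 - 8² = 388 - 64 = 324
q = 18
Check: 8² + 18² = 64 + 324 = 388 ✓

388 = 8² + 18²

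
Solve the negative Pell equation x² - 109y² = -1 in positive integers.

We need x² = 109y² - 1. Try successive y:
y = 1: x² = 109·1² - 1 = 108, not a perfect square
y = 2: x² = 109·2² - 1 = 435, not a perfect square
y = 3: x² = 109·3² - 1 = 980, not a perfect square
...
y = 851525: x² = 109·851525² - 1 = 79035335993124 = 8890182² ✓
Check: 8890182² - 109·851525² = 79035335993124 - 79035335993125 = -1 ✓

x = 8890182, y = 851525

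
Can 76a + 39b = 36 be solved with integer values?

Step 1: Compute gcd(76, 39).
gcd(76, 39) = 1

Step 2: Check divisibility.
Does 1 divide 36? 36 = 1 x 36, so yes.

By the theorem on linear Diophantine equations, 76a + 39b = 36 has integer solutions if and only if gcd(76, 39) divides 36. Since 1 | 36, solutions exist.

Yes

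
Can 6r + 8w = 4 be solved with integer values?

Step 1: Compute gcd(6, 8).
gcd(6, 8) = 2

Step 2: Check divisibility.
Does 2 divide 4? 4 = 2 x 2, so yes.

By the theorem on linear Diophantine equations, 6r + 8w = 4 has integer solutions if and only if gcd(6, 8) divides 4. Since 2 | 4, solutions exist.

Yes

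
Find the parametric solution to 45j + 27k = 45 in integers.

Step 1: Compute gcd(45, 27) = 9.
Since 9 divides 45, solutions exist.

Step 2: Find a particular solution using extended Euclidean algorithm.
We get j₀ = -5, k₀ = 10.
Check: 45*-5 + 27*10 = 45 = 45 ✓

Step 3: Write the general solution.
j = -5 + (27/9)t = -5 + 3t
k = 10 - (45/9)t = 10 - 5t
for any integer t.

j = -5 + 3t, k = 10 - 5t for integer t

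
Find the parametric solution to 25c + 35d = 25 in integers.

Step 1: Compute gcd(25, 35) = 5.
Since 5 divides 25, solutions exist.

Step 2: Find a particular solution using extended Euclidean algorithm.
We get c₀ = 15, d₀ = -10.
Check: 25*15 + 35*-10 = 25 = 25 ✓

Step 3: Write the general solution.
c = 15 + (35/5)t = 15 + 7t
d = -10 - (25/5)t = -10 - 5t
for any integer t.

c = 15 + 7t, d = -10 - 5t for integer t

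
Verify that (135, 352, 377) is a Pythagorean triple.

Compute a² + b²:
135² + 352² = 18225 + 123904 = 142129
Compute c²:
377² = 142129
Since 142129 = 142129, it is a Pythagorean triple.

Yes, it is a Pythagorean triple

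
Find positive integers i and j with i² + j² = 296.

We need to find integers i, j > 0 such that i² + j² = 296.
Trying i = 10: j² = 296 - 10² = 296 - 100 = 196
j = 14
Check: 10² + 14² = 100 + 196 = 296 ✓

296 = 10² + 14²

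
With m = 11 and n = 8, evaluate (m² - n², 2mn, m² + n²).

a = m² - n² = 121 - 64 = 57
b = 2mn = 2·11·8 = 176
c = m² + n² = 121 + 64 = 185
Verify: 57² + 176² = 3249 + 30976 = 34225 = 185² ✓

(57, 176, 185)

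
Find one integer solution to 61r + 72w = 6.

Step 1: Check solvability.
gcd(61, 72) = 1
Since 1 divides 6, solutions exist.

Step 2: Apply extended Euclidean algorithm to find gcd.
We find integers such that 61*x0 + 72*y0 = 1

Step 3: Scale the particular solution.
Multiply by 6/1 = 6:
r = 78, w = -66

Step 4: Verify.
61*(78) + 72*(-66) = 6 = 6 ✓

r = 78, w = -66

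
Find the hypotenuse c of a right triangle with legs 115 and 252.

c² = a² + b² = 115² + 252² = 13225 + 63504 = 76729
c = sqrt(76729) = 277

277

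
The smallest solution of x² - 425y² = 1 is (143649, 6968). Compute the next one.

Solutions to x² - Dy² = 1 are generated by powers of (x₀ + y₀√D).
The next solution satisfies x₁ + y₁√425 = (x₀ + y₀√425)², giving:
x₁ = x₀² + 425y₀² = 143649² + 425·6968² = 20635035201 + 20635035200 = 41270070401
y₁ = 2x₀y₀ = 2·143649·6968 = 2001892464

Verify: 41270070401² - 425·2001892464² = 1703218710903496300801 - 1703218710903496300800 = 1 ✓

x = 41270070401, y = 2001892464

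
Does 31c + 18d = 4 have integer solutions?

Step 1: Compute gcd(31, 18).
gcd(31, 18) = 1

Step 2: Check divisibility.
Does 1 divide 4? 4 = 1 x 4, so yes.

By the theorem on linear Diophantine equations, 31c + 18d = 4 has integer solutions if and only if gcd(31, 18) divides 4. Since 1 | 4, solutions exist.

Yes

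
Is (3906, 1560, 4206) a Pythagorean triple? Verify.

Compute a² + b² = 3906² + 1560² = 15256836 + 2433600 = 17690436
Compute c² = 4206² = 17690436
Since 17690436 = 17690436, confirmed.

Yes, it is a Pythagorean triple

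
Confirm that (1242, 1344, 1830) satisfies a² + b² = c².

Compute a² + b² = 1242² + 1344² = 1542564 + 1806336 = 3348900
Compute c² = 1830² = 3348900
Since 3348900 = 3348900, confirmed.

Yes, it is a Pythagorean triple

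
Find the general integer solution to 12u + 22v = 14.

Step 1: Compute gcd(12, 22) = 2.
Since 2 divides 14, solutions exist.

Step 2: Find a particular solution using extended Euclidean algorithm.
We get u₀ = 14, v₀ = -7.
Check: 12*14 + 22*-7 = 14 = 14 ✓

Step 3: Write the general solution.
u = 14 + (22/2)t = 14 + 11t
v = -7 - (12/2)t = -7 - 6t
for any integer t.

u = 14 + 11t, v = -7 - 6t for integer t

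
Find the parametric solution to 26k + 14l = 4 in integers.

Step 1: Compute gcd(26, 14) = 2.
Since 2 divides 4, solutions exist.

Step 2: Find a particular solution using extended Euclidean algorithm.
We get k₀ = -2, l₀ = 4.
Check: 26*-2 + 14*4 = 4 = 4 ✓

Step 3: Write the general solution.
k = -2 + (14/2)t = -2 + 7t
l = 4 - (26/2)t = 4 - 13t
for any integer t.

k = -2 + 7t, l = 4 - 13t for integer t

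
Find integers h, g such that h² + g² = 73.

We need to find integers h, g > 0 such that h² + g² = 73.
Trying h = 3: g² = 73 - 3² = 73 - 9 = 64
g = 8
Check: 3² + 8² = 9 + 64 = 73 ✓

73 = 3² + 8²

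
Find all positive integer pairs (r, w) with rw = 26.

The positive divisors of 26 are: 1, 2, 13, 26.
Each divisor d gives the pair (d, 26/d):
(1, 26), (2, 13), (13, 2), (26, 1)

(1, 26), (2, 13), (13, 2), (26, 1)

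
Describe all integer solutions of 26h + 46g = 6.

Step 1: Compute gcd(26, 46) = 2.
Since 2 divides 6, solutions exist.

Step 2: Find a particular solution using extended Euclidean algorithm.
We get h₀ = -21, g₀ = 12.
Check: 26*-21 + 46*12 = 6 = 6 ✓

Step 3: Write the general solution.
h = -21 + (46/2)t = -21 + 23t
g = 12 - (26/2)t = 12 - 13t
for any integer t.

h = -21 + 23t, g = 12 - 13t for integer t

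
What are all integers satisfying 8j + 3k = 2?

Step 1: Compute gcd(8, 3) = 1.
Since 1 divides 2, solutions exist.

Step 2: Find a particular solution using extended Euclidean algorithm.
We get j₀ = -2, k₀ = 6.
Check: 8*-2 + 3*6 = 2 = 2 ✓

Step 3: Write the general solution.
j = -2 + (3/1)t = -2 + 3t
k = 6 - (8/1)t = 6 - 8t
for any integer t.

j = -2 + 3t, k = 6 - 8t for integer t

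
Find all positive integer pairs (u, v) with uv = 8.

The positive divisors of 8 are: 1, 2, 4, 8.
Each divisor d gives the pair (d, 8/d):
(1, 8), (2, 4), (4, 2), (8, 1)

(1, 8), (2, 4), (4, 2), (8, 1)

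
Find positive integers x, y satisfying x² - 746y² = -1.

We need x² = 746y² - 1. Try successive y:
y = 1: x² = 746·1² - 1 = 745, not a perfect square
y = 2: x² = 746·2² - 1 = 2983, not a perfect square
y = 3: x² = 746·3² - 1 = 6713, not a perfect square
...
y = 202645: x² = 746·202645² - 1 = 30634487034649 = 5534843² ✓
Check: 5534843² - 746·202645² = 30634487034649 - 30634487034650 = -1 ✓

x = 5534843, y = 202645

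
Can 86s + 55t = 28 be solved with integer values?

Step 1: Compute gcd(86, 55).
gcd(86, 55) = 1

Step 2: Check divisibility.
Does 1 divide 28? 28 = 1 x 28, so yes.

By the theorem on linear Diophantine equations, 86s + 55t = 28 has integer solutions if and only if gcd(86, 55) divides 28. Since 1 | 28, solutions exist.

Yes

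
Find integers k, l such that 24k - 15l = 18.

Step 1: Check solvability.
gcd(24, 15) = 3
Since 3 divides 18, solutions exist.

Step 2: Apply extended Euclidean algorithm to find gcd.
We find integers such that 24*x0 + 15*y0 = 3

Step 3: Scale the particular solution.
Multiply by 18/3 = 6:
k = 12, l = 18

Step 4: Verify.
24*(12) - 15*(18) = 18 = 18 ✓

k = 12, l = 18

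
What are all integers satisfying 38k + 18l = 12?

Step 1: Compute gcd(38, 18) = 2.
Since 2 divides 12, solutions exist.

Step 2: Find a particular solution using extended Euclidean algorithm.
We get k₀ = 6, l₀ = -12.
Check: 38*6 + 18*-12 = 12 = 12 ✓

Step 3: Write the general solution.
k = 6 + (18/2)t = 6 + 9t
l = -12 - (38/2)t = -12 - 19t
for any integer t.

k = 6 + 9t, l = -12 - 19t for integer t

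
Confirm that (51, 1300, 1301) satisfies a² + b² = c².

Compute a² + b² = 51² + 1300² = 2601 + 1690000 = 1692601
Compute c² = 1301² = 1692601
Since 1692601 = 1692601, confirmed.

Yes, it is a Pythagorean triple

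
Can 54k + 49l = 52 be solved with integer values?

Step 1: Compute gcd(54, 49).
gcd(54, 49) = 1

Step 2: Check divisibility.
Does 1 divide 52? 52 = 1 x 52, so yes.

By the theorem on linear Diophantine equations, 54k + 49l = 52 has integer solutions if and only if gcd(54, 49) divides 52. Since 1 | 52, solutions exist.

Yes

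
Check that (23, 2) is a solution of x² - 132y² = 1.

Compute x² = 23² = 529
Compute 132y² = 132·2² = 132·4 = 528
x² - 132y² = 529 - 528 = 1
Since this equals 1, (23, 2) is a solution.

Yes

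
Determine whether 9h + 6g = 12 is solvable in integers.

Step 1: Compute gcd(9, 6).
gcd(9, 6) = 3

Step 2: Check divisibility.
Does 3 divide 12? 12 = 3 x 4, so yes.

By the theorem on linear Diophantine equations, 9h + 6g = 12 has integer solutions if and only if gcd(9, 6) divides 12. Since 3 | 12, solutions exist.

Yes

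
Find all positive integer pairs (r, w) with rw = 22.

The positive divisors of 22 are: 1, 2, 11, 22.
Each divisor d gives the pair (d, 22/d):
(1, 22), (2, 11), (11, 2), (22, 1)

(1, 22), (2, 11), (11, 2), (22, 1)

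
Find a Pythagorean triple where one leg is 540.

We need the other leg and hypotenuse such that 540² + x² = c².
Take x = 629, c = 829: 540² + 629² = 291600 + 395641 = 687241 = 829² ✓
Triple: (629, 540, 829)

(629, 540, 829)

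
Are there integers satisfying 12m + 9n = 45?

Step 1: Compute gcd(12, 9).
gcd(12, 9) = 3

Step 2: Check divisibility.
Does 3 divide 45? 45 = 3 x 15, so yes.

By the theorem on linear Diophantine equations, 12m + 9n = 45 has integer solutions if and only if gcd(12, 9) divides 45. Since 3 | 45, solutions exist.

Yes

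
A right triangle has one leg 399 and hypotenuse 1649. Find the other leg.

b² = c² - a² = 2719201 - 159201 = 2560000
b = 1600

1600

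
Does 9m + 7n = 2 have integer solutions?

Step 1: Compute gcd(9, 7).
gcd(9, 7) = 1

Step 2: Check divisibility.
Does 1 divide 2? 2 = 1 x 2, so yes.

By the theorem on linear Diophantine equations, 9m + 7n = 2 has integer solutions if and only if gcd(9, 7) divides 2. Since 1 | 2, solutions exist.

Yes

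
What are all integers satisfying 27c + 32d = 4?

Step 1: Compute gcd(27, 32) = 1.
Since 1 divides 4, solutions exist.

Step 2: Find a particular solution using extended Euclidean algorithm.
We get c₀ = -52, d₀ = 44.
Check: 27*-52 + 32*44 = 4 = 4 ✓

Step 3: Write the general solution.
c = -52 + (32/1)t = -52 + 32t
d = 44 - (27/1)t = 44 - 27t
for any integer t.

c = -52 + 32t, d = 44 - 27t for integer t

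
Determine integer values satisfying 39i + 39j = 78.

Step 1: Check solvability.
gcd(39, 39) = 39
Since 39 divides 78, solutions exist.

Step 2: Apply extended Euclidean algorithm to find gcd.
We find integers such that 39*x0 + 39*y0 = 39

Step 3: Scale the particular solution.
Multiply by 78/39 = 2:
i = 0, j = 2

Step 4: Verify.
39*(0) + 39*(2) = 78 = 78 ✓

i = 0, j = 2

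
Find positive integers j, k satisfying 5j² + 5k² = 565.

Try small values of j and check whether (565 - 5j²)/5 is a perfect square.
j = 8: 5·8² = 320, so 5k² = 565 - 320 = 245, giving k² = 49, k = 7.
Check: 5·8² + 5·7² = 320 + 245 = 565 ✓

j = 8, k = 7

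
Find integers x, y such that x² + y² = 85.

We need to find integers x, y > 0 such that x² + y² = 85.
Trying x = 2: y² = 85 - 2² = 85 - 4 = 81
y = 9
Check: 2² + 9² = 4 + 81 = 85 ✓

85 = 2² + 9²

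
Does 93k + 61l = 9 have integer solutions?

Step 1: Compute gcd(93, 61).
gcd(93, 61) = 1

Step 2: Check divisibility.
Does 1 divide 9? 9 = 1 x 9, so yes.

By the theorem on linear Diophantine equations, 93k + 61l = 9 has integer solutions if and only if gcd(93, 61) divides 9. Since 1 | 9, solutions exist.

Yes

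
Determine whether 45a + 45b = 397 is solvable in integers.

Step 1: Compute gcd(45, 45).
gcd(45, 45) = 45

Step 2: Check divisibility.
Does 45 divide 397? 397 = 45 x 8 + 37, so no.

By the theorem on linear Diophantine equations, 45a + 45b = 397 has integer solutions if and only if gcd(45, 45) divides 397. Since 45 does not divide 397, no solutions exist.

No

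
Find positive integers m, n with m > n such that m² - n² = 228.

Factor: m² - n² = (m+n)(m-n) = 228.
We need two factors of 228 with the same parity.
Use m+n = 114 and m-n = 2 (product 114·2 = 228).
Adding: 2m = 116, so m = 58.
Subtracting: 2n = 112, so n = 56.
Check: 58² - 56² = 3364 - 3136 = 228 ✓

m = 58, n = 56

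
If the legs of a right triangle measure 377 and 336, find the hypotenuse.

c² = a² + b² = 377² + 336² = 142129 + 112896 = 255025
c = 505

505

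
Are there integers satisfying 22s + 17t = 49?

Step 1: Compute gcd(22, 17).
gcd(22, 17) = 1

Step 2: Check divisibility.
Does 1 divide 49? 49 = 1 x 49, so yes.

By the theorem on linear Diophantine equations, 22s + 17t = 49 has integer solutions if and only if gcd(22, 17) divides 49. Since 1 | 49, solutions exist.

Yes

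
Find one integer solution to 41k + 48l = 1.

Step 1: Check solvability.
gcd(41, 48) = 1
Since 1 divides 1, solutions exist.

Step 2: Apply extended Euclidean algorithm to find gcd.
We find integers such that 41*x0 + 48*y0 = 1

Step 3: Scale the particular solution.
Multiply by 1/1 = 1:
k = -7, l = 6

Step 4: Verify.
41*(-7) + 48*(6) = 1 = 1 ✓

k = -7, l = 6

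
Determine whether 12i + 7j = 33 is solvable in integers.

Step 1: Compute gcd(12, 7).
gcd(12, 7) = 1

Step 2: Check divisibility.
Does 1 divide 33? 33 = 1 x 33, so yes.

By the theorem on linear Diophantine equations, 12i + 7j = 33 has integer solutions if and only if gcd(12, 7) divides 33. Since 1 | 33, solutions exist.

Yes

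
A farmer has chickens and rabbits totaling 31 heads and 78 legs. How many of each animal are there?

Let c = chickens, r = rabbits.
Heads: c + r = 31
Legs: 2c + 4r = 78
From the first equation, c = 31 - r. Substitute:
2(31 - r) + 4r = 78
62 + 2r = 78
r = (78 - 62)/2 = 8
c = 31 - 8 = 23

Chickens: 23, Rabbits: 8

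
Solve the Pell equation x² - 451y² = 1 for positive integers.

We seek the smallest positive integers (x, y) with x² - 451y² = 1, i.e., x² = 451y² + 1.
Try successive y values:
y = 1: x² = 451·1² + 1 = 452, not a perfect square
y = 2: x² = 451·2² + 1 = 1805, not a perfect square
y = 3: x² = 451·3² + 1 = 4060, not a perfect square
... continuing the search (or via continued fractions) ...
y = 2188257: x² = 451·2188257² + 1 = 2159599382820100, x = 46471490 ✓

Verify: 46471490² - 451·2188257² = 2159599382820100 - 2159599382820099 = 1 ✓

x = 46471490, y = 2188257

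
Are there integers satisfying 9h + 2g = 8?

Step 1: Compute gcd(9, 2).
gcd(9, 2) = 1

Step 2: Check divisibility.
Does 1 divide 8? 8 = 1 x 8, so yes.

By the theorem on linear Diophantine equations, 9h + 2g = 8 has integer solutions if and only if gcd(9, 2) divides 8. Since 1 | 8, solutions exist.

Yes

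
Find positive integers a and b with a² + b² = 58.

We need to find integers a, b > 0 such that a² + b² = 58.
Trying a = 3: b² = 58 - 3² = 58 - 9 = 49
b = 7
Check: 3² + 7² = 9 + 49 = 58 ✓

58 = 3² + 7²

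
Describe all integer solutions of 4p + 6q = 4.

Step 1: Compute gcd(4, 6) = 2.
Since 2 divides 4, solutions exist.

Step 2: Find a particular solution using extended Euclidean algorithm.
We get p₀ = -2, q₀ = 2.
Check: 4*-2 + 6*2 = 4 = 4 ✓

Step 3: Write the general solution.
p = -2 + (6/2)t = -2 + 3t
q = 2 - (4/2)t = 2 - 2t
for any integer t.

p = -2 + 3t, q = 2 - 2t for integer t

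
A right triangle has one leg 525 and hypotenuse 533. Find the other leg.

b² = c² - a² = 284089 - 275625 = 8464
b = 92

92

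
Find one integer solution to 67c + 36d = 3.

Step 1: Check solvability.
gcd(67, 36) = 1
Since 1 divides 3, solutions exist.

Step 2: Apply extended Euclidean algorithm to find gcd.
We find integers such that 67*x0 + 36*y0 = 1

Step 3: Scale the particular solution.
Multiply by 3/1 = 3:
c = 21, d = -39

Step 4: Verify.
67*(21) + 36*(-39) = 3 = 3 ✓

c = 21, d = -39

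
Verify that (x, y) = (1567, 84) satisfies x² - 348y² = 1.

Compute x² = 1567² = 2455489
Compute 348y² = 348·84² = 348·7056 = 2455488
x² - 348y² = 2455489 - 2455488 = 1
Since this equals 1, (1567, 84) is a solution.

Yes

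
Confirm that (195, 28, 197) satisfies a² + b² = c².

Compute a² + b² = 195² + 28² = 38025 + 784 = 38809
Compute c² = 197² = 38809
Since 38809 = 38809, confirmed.

Yes, it is a Pythagorean triple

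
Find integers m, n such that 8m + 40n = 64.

Step 1: Check solvability.
gcd(8, 40) = 8
Since 8 divides 64, solutions exist.

Step 2: Apply extended Euclidean algorithm to find gcd.
We find integers such that 8*x0 + 40*y0 = 8

Step 3: Scale the particular solution.
Multiply by 64/8 = 8:
m = 8, n = 0

Step 4: Verify.
8*(8) + 40*(0) = 64 = 64 ✓

m = 8, n = 0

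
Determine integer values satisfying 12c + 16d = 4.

Step 1: Check solvability.
gcd(12, 16) = 4
Since 4 divides 4, solutions exist.

Step 2: Apply extended Euclidean algorithm to find gcd.
We find integers such that 12*x0 + 16*y0 = 4

Step 3: Scale the particular solution.
Multiply by 4/4 = 1:
c = -1, d = 1

Step 4: Verify.
12*(-1) + 16*(1) = 4 = 4 ✓

c = -1, d = 1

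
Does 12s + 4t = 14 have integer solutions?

Step 1: Compute gcd(12, 4).
gcd(12, 4) = 4

Step 2: Check divisibility.
Does 4 divide 14? 14 = 4 x 3 + 2, so no.

By the theorem on linear Diophantine equations, 12s + 4t = 14 has integer solutions if and only if gcd(12, 4) divides 14. Since 4 does not divide 14, no solutions exist.

No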